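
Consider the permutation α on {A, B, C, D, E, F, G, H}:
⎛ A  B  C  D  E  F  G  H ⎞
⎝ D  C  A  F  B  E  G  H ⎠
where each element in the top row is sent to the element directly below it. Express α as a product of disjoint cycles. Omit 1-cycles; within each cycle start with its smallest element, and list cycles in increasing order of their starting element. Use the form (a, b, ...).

(A, D, F, E, B, C)

Start at A and follow images: A → D → F → E → B → C → A, giving the cycle (A, D, F, E, B, C).
Continuing from each remaining unvisited element yields (A, D, F, E, B, C).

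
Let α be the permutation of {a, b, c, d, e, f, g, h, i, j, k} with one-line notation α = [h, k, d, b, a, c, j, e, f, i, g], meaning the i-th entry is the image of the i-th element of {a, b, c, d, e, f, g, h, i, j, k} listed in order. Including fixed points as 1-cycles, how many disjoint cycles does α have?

The cycle decomposition is (a h e)(b k g j i f c d), which has 2 cycles (counting 1-cycles).

2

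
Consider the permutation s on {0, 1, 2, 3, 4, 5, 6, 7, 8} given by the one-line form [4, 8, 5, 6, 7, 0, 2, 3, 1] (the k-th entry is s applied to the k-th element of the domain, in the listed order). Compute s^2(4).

3

Tracing 4 → 7 → … returns to 4 after 7 steps, so 4 lies in a 7-cycle (0, 4, 7, 3, 6, 2, 5).
Stepping 2 places around the cycle: 4 → 7 → 3.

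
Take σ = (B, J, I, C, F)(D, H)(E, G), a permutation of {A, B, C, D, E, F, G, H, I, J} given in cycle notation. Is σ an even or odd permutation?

even

The cycle lengths are 5, 2, 2, 1.
A cycle of length ℓ contributes ℓ−1 transpositions, so σ is a product of 4 + 1 + 1 = 6 transpositions — even.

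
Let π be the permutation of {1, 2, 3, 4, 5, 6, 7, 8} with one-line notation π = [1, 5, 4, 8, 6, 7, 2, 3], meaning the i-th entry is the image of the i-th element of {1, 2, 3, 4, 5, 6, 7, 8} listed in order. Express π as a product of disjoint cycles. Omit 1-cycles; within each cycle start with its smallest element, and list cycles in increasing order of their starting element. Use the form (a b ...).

(2 5 6 7)(3 4 8)

Iterating π from 2 gives 2 → 5 → 6 → 7 → 2; that is the 4-cycle (2 5 6 7).
Continuing from each remaining unvisited element yields (2 5 6 7)(3 4 8).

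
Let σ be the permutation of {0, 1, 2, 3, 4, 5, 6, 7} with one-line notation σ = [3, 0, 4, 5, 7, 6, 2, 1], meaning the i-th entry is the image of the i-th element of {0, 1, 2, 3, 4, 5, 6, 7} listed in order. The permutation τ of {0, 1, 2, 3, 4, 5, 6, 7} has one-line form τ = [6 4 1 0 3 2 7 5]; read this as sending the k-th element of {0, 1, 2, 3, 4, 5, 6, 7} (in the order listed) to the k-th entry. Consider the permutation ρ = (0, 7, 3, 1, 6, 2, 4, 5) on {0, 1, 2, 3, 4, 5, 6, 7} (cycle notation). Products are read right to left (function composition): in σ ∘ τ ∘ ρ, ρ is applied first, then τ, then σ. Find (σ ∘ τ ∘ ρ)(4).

4

Apply the permutations in order: ρ(4) = 5, then τ(5) = 2, then σ(2) = 4. So (σ ∘ τ ∘ ρ)(4) = 4.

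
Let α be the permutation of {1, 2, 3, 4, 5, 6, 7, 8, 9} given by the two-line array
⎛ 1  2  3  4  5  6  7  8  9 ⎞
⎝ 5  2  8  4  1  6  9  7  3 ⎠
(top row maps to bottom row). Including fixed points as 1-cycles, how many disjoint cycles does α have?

5

The cycle decomposition is (1 5)(2)(3 8 7 9)(4)(6), which has 5 cycles (counting 1-cycles).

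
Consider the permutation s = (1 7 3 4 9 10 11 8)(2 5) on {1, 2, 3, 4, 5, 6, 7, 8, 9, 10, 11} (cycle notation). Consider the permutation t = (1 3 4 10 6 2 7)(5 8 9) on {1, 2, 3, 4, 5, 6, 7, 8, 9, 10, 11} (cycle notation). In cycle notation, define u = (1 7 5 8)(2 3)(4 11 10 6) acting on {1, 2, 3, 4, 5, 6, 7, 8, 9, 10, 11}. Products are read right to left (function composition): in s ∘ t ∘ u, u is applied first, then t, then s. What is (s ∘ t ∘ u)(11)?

6

Apply the permutations in order: u(11) = 10, then t(10) = 6, then s(6) = 6. So (s ∘ t ∘ u)(11) = 6.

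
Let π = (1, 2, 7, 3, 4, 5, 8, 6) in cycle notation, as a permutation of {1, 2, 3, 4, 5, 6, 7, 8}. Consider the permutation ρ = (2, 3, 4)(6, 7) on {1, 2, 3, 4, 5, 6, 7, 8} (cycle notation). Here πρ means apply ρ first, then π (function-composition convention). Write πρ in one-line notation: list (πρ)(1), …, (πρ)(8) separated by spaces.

2 4 5 7 8 3 1 6

(πρ)(x) = π(ρ(x)). Computing each image: π(ρ(1)) = π(1) = 2, π(ρ(2)) = π(3) = 4, π(ρ(3)) = π(4) = 5, π(ρ(4)) = π(2) = 7, π(ρ(5)) = π(5) = 8, π(ρ(6)) = π(7) = 3, π(ρ(7)) = π(6) = 1, π(ρ(8)) = π(8) = 6.
Hence πρ = [2 4 5 7 8 3 1 6].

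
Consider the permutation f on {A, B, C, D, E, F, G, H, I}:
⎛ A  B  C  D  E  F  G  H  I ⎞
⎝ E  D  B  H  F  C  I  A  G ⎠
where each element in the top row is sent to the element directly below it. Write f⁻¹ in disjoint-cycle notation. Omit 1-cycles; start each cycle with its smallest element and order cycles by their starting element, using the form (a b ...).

The cycle decomposition of f is (A E F C B D H)(G I).
Reversing each cycle (and rotating so the smallest element leads) gives f⁻¹ = (A H D B C F E)(G I).

(A H D B C F E)(G I)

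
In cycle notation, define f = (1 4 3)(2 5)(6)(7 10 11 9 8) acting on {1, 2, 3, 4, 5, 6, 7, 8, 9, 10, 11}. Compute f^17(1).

1 lies in the 3-cycle (1 4 3).
Since the cycle has length 3, f^17 acts on it the same as f^2 (17 mod 3 = 2).
Stepping 2 places around the cycle: 1 → 4 → 3.

3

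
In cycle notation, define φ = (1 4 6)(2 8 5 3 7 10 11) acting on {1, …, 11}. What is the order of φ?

The cycle type of φ is (7, 3, 1).
The order of φ is the least common multiple of its cycle lengths: lcm(7, 3) = 21.

21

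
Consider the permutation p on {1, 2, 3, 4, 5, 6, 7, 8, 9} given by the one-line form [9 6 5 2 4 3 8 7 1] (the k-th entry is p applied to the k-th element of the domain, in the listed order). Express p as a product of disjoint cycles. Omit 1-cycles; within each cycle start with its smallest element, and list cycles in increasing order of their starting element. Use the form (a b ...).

Iterating p from 1 gives 1 → 9 → 1; that is the 2-cycle (1 9).
Continuing from each remaining unvisited element yields (1 9)(2 6 3 5 4)(7 8).

(1 9)(2 6 3 5 4)(7 8)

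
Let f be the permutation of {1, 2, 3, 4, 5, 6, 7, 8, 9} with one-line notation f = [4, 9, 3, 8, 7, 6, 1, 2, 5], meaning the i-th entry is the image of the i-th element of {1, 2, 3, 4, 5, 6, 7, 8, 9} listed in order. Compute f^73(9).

1

Tracing 9 → 5 → … returns to 9 after 7 steps, so 9 lies in a 7-cycle (1 4 8 2 9 5 7).
On a 7-cycle, f^7 is the identity, so f^73 = f^3 there (73 ≡ 3 mod 7).
Advancing 3 steps from 9: 9 → 5 → 7 → 1.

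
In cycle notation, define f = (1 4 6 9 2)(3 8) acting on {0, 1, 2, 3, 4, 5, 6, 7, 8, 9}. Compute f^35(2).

2 lies in the 5-cycle (1 4 6 9 2).
On a 5-cycle, f^5 is the identity, so f^35 = f^0 there (35 ≡ 0 mod 5).
So f^35(2) = 2.

2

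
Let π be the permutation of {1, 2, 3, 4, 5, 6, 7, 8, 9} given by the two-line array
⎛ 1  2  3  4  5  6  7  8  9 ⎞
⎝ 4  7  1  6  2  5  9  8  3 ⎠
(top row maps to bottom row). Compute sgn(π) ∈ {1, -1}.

In disjoint-cycle form the cycle lengths are 8, 1.
A cycle is odd iff its length is even; π has 1 even-length cycle, so sgn(π) = (−1)^1 and π is odd.

-1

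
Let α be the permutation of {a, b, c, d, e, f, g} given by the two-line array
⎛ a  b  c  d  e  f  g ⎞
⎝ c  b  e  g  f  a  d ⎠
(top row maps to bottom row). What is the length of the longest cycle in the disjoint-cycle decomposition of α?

Decomposing into disjoint cycles gives (a, c, e, f)(d, g); the longest has length 4.

4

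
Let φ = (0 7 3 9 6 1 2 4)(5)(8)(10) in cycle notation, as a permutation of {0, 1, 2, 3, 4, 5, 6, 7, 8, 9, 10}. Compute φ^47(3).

7

3 lies in the 8-cycle (0 7 3 9 6 1 2 4).
Powers repeat with period 8 on this cycle, and 47 mod 8 = 7, so φ^47(3) = φ^7(3).
Advancing 7 steps from 3: 3 → 9 → 6 → 1 → 2 → 4 → 0 → 7.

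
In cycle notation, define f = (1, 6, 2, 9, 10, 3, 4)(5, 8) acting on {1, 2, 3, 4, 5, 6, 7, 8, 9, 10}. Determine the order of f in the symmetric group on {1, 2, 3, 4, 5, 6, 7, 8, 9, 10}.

The cycle type of f is (7, 2, 1).
The order is lcm(7, 2) = 14.

14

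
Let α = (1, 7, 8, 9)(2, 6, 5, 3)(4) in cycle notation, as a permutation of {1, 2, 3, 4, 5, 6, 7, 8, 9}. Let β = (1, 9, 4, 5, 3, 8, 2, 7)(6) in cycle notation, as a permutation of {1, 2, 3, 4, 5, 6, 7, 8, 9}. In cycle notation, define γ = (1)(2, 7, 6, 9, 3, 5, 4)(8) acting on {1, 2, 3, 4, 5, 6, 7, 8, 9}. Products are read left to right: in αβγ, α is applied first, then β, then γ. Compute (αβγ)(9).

(αβγ)(9) = γ(β(α(9))). α(9) = 1, then β(1) = 9, then γ(9) = 3, so the result is 3.

3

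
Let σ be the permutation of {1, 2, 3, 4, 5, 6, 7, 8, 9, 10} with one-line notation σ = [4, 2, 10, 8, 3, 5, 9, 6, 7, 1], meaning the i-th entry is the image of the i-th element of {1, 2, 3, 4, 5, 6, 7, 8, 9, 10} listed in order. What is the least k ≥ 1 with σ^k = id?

Writing σ as disjoint cycles, the cycle lengths are 7, 2, 1.
Since disjoint cycles commute, ord(σ) = lcm(7, 2) = 14.

14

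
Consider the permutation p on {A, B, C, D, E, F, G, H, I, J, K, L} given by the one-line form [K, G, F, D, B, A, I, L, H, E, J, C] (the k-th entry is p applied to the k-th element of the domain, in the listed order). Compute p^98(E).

Tracing E → B → … returns to E after 11 steps, so E lies in an 11-cycle (A K J E B G I H L C F).
Since the cycle has length 11, p^98 acts on it the same as p^10 (98 mod 11 = 10).
Stepping 10 places around the cycle: E → B → G → I → H → L → C → F → A → K → J.

J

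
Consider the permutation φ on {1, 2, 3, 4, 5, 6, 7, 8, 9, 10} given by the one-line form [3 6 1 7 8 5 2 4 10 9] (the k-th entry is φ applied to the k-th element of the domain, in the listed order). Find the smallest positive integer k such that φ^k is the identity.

6

Decomposing into disjoint cycles gives cycle lengths 6, 2, 2.
The order is lcm(6, 2, 2) = 6.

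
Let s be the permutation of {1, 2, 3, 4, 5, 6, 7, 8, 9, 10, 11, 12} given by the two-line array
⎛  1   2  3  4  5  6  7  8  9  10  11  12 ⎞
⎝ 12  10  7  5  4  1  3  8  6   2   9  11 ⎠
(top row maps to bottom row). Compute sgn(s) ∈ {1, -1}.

-1

In disjoint-cycle form the cycle lengths are 5, 2, 2, 2, 1.
A cycle is odd iff its length is even; s has 3 even-length cycles, so sgn(s) = (−1)^3 and s is odd.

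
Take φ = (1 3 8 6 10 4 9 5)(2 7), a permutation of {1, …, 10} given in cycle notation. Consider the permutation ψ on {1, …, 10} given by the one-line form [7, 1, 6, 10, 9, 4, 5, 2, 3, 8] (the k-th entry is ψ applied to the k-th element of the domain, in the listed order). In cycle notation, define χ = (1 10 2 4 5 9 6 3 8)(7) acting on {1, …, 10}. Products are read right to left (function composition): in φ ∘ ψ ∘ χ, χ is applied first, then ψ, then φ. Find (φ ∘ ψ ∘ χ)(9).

Apply the permutations in order: χ(9) = 6, then ψ(6) = 4, then φ(4) = 9. So (φ ∘ ψ ∘ χ)(9) = 9.

9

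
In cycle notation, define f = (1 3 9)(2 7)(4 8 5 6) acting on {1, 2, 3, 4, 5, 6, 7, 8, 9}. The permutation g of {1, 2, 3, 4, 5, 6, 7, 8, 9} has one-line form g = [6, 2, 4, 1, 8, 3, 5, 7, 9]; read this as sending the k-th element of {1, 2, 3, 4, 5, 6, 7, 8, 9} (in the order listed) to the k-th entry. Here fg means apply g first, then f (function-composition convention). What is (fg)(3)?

g(3) = 4, then f(4) = 8; composing gives (fg)(3) = 8.

8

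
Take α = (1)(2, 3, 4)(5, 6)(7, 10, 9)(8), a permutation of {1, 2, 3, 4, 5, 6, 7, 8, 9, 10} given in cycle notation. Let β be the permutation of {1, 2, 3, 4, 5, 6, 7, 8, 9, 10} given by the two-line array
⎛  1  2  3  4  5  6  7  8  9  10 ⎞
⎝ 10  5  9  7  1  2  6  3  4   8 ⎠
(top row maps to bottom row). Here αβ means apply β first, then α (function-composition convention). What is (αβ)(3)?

β(3) = 9, then α(9) = 7; composing gives (αβ)(3) = 7.

7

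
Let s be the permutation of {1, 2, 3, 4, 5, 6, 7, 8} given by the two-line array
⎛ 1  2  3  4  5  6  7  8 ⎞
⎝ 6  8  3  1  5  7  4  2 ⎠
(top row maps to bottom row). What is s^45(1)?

6

Tracing 1 → 6 → … returns to 1 after 4 steps, so 1 lies in a 4-cycle (1 6 7 4).
Since the cycle has length 4, s^45 acts on it the same as s^1 (45 mod 4 = 1).
Advancing 1 step from 1: 1 → 6.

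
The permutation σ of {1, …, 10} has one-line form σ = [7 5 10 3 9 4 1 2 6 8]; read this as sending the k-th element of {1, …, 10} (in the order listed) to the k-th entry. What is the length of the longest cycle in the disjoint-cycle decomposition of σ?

8

Decomposing into disjoint cycles gives (1, 7)(2, 5, 9, 6, 4, 3, 10, 8); the longest has length 8.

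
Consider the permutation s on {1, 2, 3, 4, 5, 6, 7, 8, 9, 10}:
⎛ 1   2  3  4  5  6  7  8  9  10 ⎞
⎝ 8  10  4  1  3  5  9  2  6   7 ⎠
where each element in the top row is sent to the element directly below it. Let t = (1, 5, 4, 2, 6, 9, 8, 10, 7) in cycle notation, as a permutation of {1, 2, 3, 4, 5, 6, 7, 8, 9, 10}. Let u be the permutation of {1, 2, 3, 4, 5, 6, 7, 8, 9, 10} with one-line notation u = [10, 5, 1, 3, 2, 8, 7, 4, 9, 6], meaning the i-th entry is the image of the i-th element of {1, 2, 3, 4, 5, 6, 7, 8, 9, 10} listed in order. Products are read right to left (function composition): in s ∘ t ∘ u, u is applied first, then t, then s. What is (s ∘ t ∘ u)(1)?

(s ∘ t ∘ u)(1) = s(t(u(1))). u(1) = 10, then t(10) = 7, then s(7) = 9, so the result is 9.

9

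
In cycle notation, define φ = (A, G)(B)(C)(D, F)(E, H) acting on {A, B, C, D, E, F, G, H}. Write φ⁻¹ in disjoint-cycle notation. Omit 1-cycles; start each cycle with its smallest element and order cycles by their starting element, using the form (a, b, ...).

Inverting a permutation written in cycle notation just reverses the order within every cycle.
Reversing each cycle of φ and rotating so the smallest element leads gives (A, G)(D, F)(E, H).

(A, G)(D, F)(E, H)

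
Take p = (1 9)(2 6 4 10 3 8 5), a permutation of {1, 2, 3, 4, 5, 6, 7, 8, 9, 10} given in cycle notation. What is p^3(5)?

5 lies in the 7-cycle (2 6 4 10 3 8 5).
Advancing 3 steps from 5: 5 → 2 → 6 → 4.

4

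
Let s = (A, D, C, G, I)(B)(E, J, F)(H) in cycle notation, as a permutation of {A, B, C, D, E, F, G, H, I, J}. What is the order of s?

15

The disjoint cycles have lengths 5, 3, 1, 1.
The order of s is the least common multiple of its cycle lengths: lcm(5, 3) = 15.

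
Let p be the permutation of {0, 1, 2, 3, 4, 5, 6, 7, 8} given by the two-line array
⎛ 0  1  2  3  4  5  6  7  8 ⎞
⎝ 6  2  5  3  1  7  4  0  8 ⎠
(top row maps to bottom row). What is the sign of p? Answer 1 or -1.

1

In disjoint-cycle form the cycle lengths are 7, 1, 1.
A cycle of length ℓ contributes ℓ−1 transpositions, so p is a product of 6 transpositions — even.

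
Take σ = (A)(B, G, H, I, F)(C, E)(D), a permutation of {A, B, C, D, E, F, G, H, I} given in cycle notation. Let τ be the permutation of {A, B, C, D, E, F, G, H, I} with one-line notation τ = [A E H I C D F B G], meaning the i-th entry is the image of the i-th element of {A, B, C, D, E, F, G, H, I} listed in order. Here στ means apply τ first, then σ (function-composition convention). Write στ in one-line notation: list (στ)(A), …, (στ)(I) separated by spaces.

A C I F E D B G H

(στ)(x) = σ(τ(x)). Computing each image: σ(τ(A)) = σ(A) = A, σ(τ(B)) = σ(E) = C, σ(τ(C)) = σ(H) = I, σ(τ(D)) = σ(I) = F, σ(τ(E)) = σ(C) = E, σ(τ(F)) = σ(D) = D, σ(τ(G)) = σ(F) = B, σ(τ(H)) = σ(B) = G, σ(τ(I)) = σ(G) = H.
Hence στ = [A C I F E D B G H].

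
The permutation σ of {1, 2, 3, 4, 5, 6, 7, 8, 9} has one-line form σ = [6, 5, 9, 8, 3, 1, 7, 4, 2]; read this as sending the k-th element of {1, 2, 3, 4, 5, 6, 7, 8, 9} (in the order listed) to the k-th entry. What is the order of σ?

4

The disjoint-cycle form of σ has cycle lengths 4, 2, 2, 1.
The order is lcm(4, 2, 2) = 4.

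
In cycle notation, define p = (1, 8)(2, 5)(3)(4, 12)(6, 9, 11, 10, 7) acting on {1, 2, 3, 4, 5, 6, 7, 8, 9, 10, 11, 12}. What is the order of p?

10

The cycle type of p is (5, 2, 2, 2, 1).
The order of p is the least common multiple of its cycle lengths: lcm(5, 2, 2, 2) = 10.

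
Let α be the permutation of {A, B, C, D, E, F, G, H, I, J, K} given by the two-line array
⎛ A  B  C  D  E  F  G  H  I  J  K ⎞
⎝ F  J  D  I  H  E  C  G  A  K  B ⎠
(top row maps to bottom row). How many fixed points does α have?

0

No element satisfies α(x) = x, so there are 0 fixed points.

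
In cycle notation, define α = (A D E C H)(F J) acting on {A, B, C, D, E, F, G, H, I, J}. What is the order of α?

The disjoint cycles have lengths 5, 2, 1, 1, 1.
Since disjoint cycles commute, ord(α) = lcm(5, 2) = 10.

10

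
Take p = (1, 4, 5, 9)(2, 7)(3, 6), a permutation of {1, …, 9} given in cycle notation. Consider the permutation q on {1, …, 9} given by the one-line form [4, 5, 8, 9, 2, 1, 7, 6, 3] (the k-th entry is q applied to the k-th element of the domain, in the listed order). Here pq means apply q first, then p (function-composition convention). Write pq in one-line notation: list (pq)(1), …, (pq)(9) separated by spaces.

Chase each element through q then p: 1 → 4 → 5; 2 → 5 → 9; 3 → 8 → 8; 4 → 9 → 1; 5 → 2 → 7; 6 → 1 → 4; 7 → 7 → 2; 8 → 6 → 3; 9 → 3 → 6.
Collecting the images, pq = [5 9 8 1 7 4 2 3 6].

5 9 8 1 7 4 2 3 6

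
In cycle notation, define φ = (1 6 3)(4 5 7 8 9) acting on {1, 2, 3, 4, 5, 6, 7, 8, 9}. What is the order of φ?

The cycle type of φ is (5, 3, 1).
The order is lcm(5, 3) = 15.

15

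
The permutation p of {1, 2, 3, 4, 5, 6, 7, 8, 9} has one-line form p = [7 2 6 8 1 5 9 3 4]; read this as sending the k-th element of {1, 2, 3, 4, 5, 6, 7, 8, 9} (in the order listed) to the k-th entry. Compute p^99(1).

Tracing 1 → 7 → … returns to 1 after 8 steps, so 1 lies in an 8-cycle (1, 7, 9, 4, 8, 3, 6, 5).
Since the cycle has length 8, p^99 acts on it the same as p^3 (99 mod 8 = 3).
Stepping 3 places around the cycle: 1 → 7 → 9 → 4.

4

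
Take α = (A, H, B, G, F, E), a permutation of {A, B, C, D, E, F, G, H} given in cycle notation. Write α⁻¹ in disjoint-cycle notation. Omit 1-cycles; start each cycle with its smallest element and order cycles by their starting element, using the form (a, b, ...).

(A, E, F, G, B, H)

The inverse reverses each cycle.
After reversing and putting each cycle's least element first, α⁻¹ = (A, E, F, G, B, H).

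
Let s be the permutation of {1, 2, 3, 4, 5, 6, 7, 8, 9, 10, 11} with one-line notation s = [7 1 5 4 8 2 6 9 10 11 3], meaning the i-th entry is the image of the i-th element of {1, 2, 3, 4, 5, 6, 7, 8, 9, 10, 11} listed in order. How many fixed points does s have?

1

The fixed points (elements with s(x) = x) are {4}, so there is 1.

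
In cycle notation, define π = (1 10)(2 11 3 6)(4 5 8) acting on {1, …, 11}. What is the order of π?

The disjoint cycles have lengths 4, 3, 2, 1, 1.
Since disjoint cycles commute, ord(π) = lcm(4, 3, 2) = 12.

12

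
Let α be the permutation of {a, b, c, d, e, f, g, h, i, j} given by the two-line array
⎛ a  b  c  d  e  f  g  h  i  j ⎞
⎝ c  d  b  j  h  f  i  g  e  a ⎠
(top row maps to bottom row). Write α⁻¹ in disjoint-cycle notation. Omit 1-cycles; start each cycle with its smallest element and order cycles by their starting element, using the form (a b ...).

First write α in disjoint cycles: (a c b d j)(e h g i).
The inverse reverses every cycle; in canonical form, α⁻¹ = (a j d b c)(e i g h).

(a j d b c)(e i g h)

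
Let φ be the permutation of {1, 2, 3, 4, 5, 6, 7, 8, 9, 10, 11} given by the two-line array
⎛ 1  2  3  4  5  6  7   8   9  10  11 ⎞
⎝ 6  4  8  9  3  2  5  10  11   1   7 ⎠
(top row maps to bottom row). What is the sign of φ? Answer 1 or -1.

In disjoint-cycle form the cycle lengths are 11.
A cycle of length ℓ contributes ℓ−1 transpositions, so φ is a product of 10 transpositions — even.

1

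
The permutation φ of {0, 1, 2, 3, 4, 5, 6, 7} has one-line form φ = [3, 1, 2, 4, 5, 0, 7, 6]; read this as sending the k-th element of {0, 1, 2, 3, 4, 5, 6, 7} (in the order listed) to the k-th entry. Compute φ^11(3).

Tracing 3 → 4 → … returns to 3 after 4 steps, so 3 lies in a 4-cycle (0 3 4 5).
On a 4-cycle, φ^4 is the identity, so φ^11 = φ^3 there (11 ≡ 3 mod 4).
Advancing 3 steps from 3: 3 → 4 → 5 → 0.

0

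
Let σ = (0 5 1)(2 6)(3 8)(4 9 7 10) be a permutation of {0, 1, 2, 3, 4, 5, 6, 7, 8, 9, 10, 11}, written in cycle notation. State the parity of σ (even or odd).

odd

The cycle lengths are 4, 3, 2, 2, 1.
A cycle is odd iff its length is even; σ has 3 even-length cycles, so sgn(σ) = (−1)^3 and σ is odd.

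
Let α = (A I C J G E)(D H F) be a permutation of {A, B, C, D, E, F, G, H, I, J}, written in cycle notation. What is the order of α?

6

The disjoint cycles have lengths 6, 3, 1.
The order is lcm(6, 3) = 6.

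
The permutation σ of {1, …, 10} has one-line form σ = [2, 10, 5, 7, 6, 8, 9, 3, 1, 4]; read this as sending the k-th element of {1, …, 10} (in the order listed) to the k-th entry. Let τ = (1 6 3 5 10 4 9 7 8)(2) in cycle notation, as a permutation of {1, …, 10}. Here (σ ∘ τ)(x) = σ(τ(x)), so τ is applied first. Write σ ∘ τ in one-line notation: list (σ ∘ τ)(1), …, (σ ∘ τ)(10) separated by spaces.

(σ ∘ τ)(x) = σ(τ(x)). Computing each image: σ(τ(1)) = σ(6) = 8, σ(τ(2)) = σ(2) = 10, σ(τ(3)) = σ(5) = 6, σ(τ(4)) = σ(9) = 1, σ(τ(5)) = σ(10) = 4, σ(τ(6)) = σ(3) = 5, σ(τ(7)) = σ(8) = 3, σ(τ(8)) = σ(1) = 2, σ(τ(9)) = σ(7) = 9, σ(τ(10)) = σ(4) = 7.
Hence σ ∘ τ = [8 10 6 1 4 5 3 2 9 7].

8 10 6 1 4 5 3 2 9 7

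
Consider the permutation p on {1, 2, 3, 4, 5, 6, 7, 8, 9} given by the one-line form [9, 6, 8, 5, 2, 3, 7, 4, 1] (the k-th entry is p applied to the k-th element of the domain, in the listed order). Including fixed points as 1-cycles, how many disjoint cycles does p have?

3

The cycle decomposition is (1, 9)(2, 6, 3, 8, 4, 5)(7), which has 3 cycles (counting 1-cycles).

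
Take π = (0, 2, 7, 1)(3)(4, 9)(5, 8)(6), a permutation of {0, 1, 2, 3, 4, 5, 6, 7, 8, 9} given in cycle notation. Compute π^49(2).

2 lies in the 4-cycle (0, 2, 7, 1).
On a 4-cycle, π^4 is the identity, so π^49 = π^1 there (49 ≡ 1 mod 4).
Advancing 1 step from 2: 2 → 7.

7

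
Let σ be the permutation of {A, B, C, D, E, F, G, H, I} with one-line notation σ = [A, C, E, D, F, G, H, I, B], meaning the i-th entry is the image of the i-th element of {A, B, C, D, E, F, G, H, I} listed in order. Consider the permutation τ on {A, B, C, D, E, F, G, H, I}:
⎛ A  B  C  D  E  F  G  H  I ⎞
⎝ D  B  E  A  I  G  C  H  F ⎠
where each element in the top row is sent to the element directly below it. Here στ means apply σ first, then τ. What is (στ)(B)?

σ(B) = C, then τ(C) = E; composing gives (στ)(B) = E.

E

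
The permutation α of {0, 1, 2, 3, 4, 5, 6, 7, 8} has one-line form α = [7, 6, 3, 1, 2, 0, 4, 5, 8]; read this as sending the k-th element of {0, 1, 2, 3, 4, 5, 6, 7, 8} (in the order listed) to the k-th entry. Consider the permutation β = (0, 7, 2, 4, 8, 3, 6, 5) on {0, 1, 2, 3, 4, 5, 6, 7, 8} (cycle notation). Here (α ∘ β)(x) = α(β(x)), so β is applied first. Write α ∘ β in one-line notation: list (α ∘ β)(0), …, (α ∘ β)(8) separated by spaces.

(α ∘ β)(x) = α(β(x)). Computing each image: α(β(0)) = α(7) = 5, α(β(1)) = α(1) = 6, α(β(2)) = α(4) = 2, α(β(3)) = α(6) = 4, α(β(4)) = α(8) = 8, α(β(5)) = α(0) = 7, α(β(6)) = α(5) = 0, α(β(7)) = α(2) = 3, α(β(8)) = α(3) = 1.
Hence α ∘ β = [5 6 2 4 8 7 0 3 1].

5 6 2 4 8 7 0 3 1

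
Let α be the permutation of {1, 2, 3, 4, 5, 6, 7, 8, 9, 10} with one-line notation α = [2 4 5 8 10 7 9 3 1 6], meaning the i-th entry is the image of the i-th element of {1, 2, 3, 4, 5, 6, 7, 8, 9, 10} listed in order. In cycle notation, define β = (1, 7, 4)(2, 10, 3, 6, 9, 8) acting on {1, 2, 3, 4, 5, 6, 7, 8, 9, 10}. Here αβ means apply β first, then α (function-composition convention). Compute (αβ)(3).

(αβ)(3) = α(β(3)). β(3) = 6, then α(6) = 7. So (αβ)(3) = 7.

7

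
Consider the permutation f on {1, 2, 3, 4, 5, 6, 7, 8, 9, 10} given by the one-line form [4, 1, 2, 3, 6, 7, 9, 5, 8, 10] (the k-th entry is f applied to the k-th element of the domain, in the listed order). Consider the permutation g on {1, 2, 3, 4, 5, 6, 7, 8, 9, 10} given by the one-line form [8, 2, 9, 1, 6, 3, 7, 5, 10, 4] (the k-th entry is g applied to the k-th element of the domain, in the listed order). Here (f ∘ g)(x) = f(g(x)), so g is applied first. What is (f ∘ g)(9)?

10

g(9) = 10, then f(10) = 10; composing gives (f ∘ g)(9) = 10.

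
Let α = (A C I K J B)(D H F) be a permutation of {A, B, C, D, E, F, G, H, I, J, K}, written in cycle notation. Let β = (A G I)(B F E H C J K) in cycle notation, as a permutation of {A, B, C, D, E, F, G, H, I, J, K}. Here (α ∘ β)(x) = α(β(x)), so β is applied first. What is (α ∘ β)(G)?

K

First apply β: β(G) = I, then α(I) = K. Thus (α ∘ β)(G) = K.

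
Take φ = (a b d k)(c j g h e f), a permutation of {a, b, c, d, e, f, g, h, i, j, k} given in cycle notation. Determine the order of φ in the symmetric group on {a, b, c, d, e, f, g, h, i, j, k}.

The disjoint cycles have lengths 6, 4, 1.
The order of φ is the least common multiple of its cycle lengths: lcm(6, 4) = 12.

12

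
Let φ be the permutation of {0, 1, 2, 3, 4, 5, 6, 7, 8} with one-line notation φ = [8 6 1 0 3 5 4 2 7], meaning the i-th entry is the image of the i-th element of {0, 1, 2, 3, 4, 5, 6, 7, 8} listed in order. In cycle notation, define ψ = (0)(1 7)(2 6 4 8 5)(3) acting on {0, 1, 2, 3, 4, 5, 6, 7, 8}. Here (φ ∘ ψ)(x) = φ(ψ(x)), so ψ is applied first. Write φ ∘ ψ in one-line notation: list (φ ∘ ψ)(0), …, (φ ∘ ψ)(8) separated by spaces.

Chase each element through ψ then φ: 0 → 0 → 8; 1 → 7 → 2; 2 → 6 → 4; 3 → 3 → 0; 4 → 8 → 7; 5 → 2 → 1; 6 → 4 → 3; 7 → 1 → 6; 8 → 5 → 5.
Collecting the images, φ ∘ ψ = [8 2 4 0 7 1 3 6 5].

8 2 4 0 7 1 3 6 5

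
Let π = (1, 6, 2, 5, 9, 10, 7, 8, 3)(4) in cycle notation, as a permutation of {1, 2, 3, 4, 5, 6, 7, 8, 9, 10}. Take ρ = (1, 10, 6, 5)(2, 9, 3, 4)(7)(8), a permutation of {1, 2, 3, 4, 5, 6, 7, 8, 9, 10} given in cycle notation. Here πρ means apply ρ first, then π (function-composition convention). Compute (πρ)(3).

4

(πρ)(3) = π(ρ(3)). ρ(3) = 4, then π(4) = 4. So (πρ)(3) = 4.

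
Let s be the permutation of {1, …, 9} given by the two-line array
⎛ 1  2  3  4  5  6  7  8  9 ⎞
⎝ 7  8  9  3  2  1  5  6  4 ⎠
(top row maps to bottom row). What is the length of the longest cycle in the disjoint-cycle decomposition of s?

Decomposing into disjoint cycles gives (1, 7, 5, 2, 8, 6)(3, 9, 4); the longest has length 6.

6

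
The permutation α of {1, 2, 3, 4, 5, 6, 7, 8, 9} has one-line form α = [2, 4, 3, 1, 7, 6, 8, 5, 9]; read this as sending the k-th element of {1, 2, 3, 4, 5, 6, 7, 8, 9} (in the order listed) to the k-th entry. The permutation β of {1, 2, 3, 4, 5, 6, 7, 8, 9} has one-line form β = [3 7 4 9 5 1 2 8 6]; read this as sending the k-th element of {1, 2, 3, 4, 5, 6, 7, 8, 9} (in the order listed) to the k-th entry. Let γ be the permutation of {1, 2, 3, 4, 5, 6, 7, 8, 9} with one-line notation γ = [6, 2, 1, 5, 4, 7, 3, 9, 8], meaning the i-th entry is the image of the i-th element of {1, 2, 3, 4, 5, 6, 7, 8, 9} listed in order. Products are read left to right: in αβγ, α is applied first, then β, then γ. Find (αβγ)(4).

(αβγ)(4) = γ(β(α(4))). α(4) = 1, then β(1) = 3, then γ(3) = 1, so the result is 1.

1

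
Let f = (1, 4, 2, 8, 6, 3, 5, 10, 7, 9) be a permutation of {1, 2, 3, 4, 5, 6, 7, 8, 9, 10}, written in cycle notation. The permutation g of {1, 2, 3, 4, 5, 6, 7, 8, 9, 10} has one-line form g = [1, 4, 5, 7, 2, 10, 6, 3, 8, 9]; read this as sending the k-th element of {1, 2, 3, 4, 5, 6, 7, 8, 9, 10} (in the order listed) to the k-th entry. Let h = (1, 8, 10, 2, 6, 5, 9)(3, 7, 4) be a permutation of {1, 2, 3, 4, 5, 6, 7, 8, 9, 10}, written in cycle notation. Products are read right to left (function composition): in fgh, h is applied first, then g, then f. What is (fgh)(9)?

4

Chase 9: h(9) = 1; g(1) = 1; f(1) = 4. Hence (fgh)(9) = 4.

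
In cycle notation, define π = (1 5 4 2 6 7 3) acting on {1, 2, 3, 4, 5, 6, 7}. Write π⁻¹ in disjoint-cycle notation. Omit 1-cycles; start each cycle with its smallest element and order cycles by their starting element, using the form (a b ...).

(1 3 7 6 2 4 5)

The inverse reverses each cycle.
Reversing each cycle of π and rotating so the smallest element leads gives (1 3 7 6 2 4 5).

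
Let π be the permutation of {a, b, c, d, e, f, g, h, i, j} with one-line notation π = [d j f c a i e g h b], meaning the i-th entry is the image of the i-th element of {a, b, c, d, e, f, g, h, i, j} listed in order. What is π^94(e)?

Tracing e → a → … returns to e after 8 steps, so e lies in an 8-cycle (a d c f i h g e).
Powers repeat with period 8 on this cycle, and 94 mod 8 = 6, so π^94(e) = π^6(e).
Advancing 6 steps from e: e → a → d → c → f → i → h.

h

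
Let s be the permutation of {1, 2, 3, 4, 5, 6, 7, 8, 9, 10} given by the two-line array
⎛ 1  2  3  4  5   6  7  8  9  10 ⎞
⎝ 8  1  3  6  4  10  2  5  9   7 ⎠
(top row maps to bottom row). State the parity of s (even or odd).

odd

In disjoint-cycle form the cycle lengths are 8, 1, 1.
A cycle is odd iff its length is even; s has 1 even-length cycle, so sgn(s) = (−1)^1 and s is odd.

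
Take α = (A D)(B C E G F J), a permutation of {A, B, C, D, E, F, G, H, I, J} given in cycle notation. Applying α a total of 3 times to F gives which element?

C

F lies in the 6-cycle (B C E G F J).
Stepping 3 places around the cycle: F → J → B → C.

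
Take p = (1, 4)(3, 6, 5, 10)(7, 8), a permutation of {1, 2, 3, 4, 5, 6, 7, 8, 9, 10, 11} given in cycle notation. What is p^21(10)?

10 lies in the 4-cycle (3, 6, 5, 10).
Powers repeat with period 4 on this cycle, and 21 mod 4 = 1, so p^21(10) = p^1(10).
Stepping 1 place around the cycle: 10 → 3.

3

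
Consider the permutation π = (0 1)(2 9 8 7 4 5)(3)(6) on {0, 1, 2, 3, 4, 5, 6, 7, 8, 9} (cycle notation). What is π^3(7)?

2

7 lies in the 6-cycle (2 9 8 7 4 5).
Advancing 3 steps from 7: 7 → 4 → 5 → 2.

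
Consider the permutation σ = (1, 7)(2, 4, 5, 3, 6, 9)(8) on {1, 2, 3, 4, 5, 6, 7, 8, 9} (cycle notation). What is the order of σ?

6

The disjoint cycles have lengths 6, 2, 1.
Since disjoint cycles commute, ord(σ) = lcm(6, 2) = 6.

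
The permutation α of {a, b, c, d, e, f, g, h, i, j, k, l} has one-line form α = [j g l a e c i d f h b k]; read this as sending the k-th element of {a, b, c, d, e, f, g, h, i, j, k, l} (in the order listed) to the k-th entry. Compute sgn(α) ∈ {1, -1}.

In disjoint-cycle form the cycle lengths are 7, 4, 1.
A cycle is odd iff its length is even; α has 1 even-length cycle, so sgn(α) = (−1)^1 and α is odd.

-1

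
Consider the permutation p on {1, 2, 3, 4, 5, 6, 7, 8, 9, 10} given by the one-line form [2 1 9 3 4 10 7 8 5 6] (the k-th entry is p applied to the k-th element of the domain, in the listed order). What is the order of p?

4

The disjoint-cycle form of p has cycle lengths 4, 2, 2, 1, 1.
The order is lcm(4, 2, 2) = 4.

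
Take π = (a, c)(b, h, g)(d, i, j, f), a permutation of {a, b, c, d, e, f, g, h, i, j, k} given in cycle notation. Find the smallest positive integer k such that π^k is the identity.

12

The disjoint cycles have lengths 4, 3, 2, 1, 1.
The order of π is the least common multiple of its cycle lengths: lcm(4, 3, 2) = 12.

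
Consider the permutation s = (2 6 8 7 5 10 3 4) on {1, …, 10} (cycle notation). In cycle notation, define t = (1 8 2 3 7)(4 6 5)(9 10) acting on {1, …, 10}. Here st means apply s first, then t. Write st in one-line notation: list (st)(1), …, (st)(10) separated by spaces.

8 5 6 3 9 2 4 1 10 7

For each element, apply s then t: 1 → 1 → 8; 2 → 6 → 5; 3 → 4 → 6; 4 → 2 → 3; 5 → 10 → 9; 6 → 8 → 2; 7 → 5 → 4; 8 → 7 → 1; 9 → 9 → 10; 10 → 3 → 7.
Collecting the images, st = [8 5 6 3 9 2 4 1 10 7].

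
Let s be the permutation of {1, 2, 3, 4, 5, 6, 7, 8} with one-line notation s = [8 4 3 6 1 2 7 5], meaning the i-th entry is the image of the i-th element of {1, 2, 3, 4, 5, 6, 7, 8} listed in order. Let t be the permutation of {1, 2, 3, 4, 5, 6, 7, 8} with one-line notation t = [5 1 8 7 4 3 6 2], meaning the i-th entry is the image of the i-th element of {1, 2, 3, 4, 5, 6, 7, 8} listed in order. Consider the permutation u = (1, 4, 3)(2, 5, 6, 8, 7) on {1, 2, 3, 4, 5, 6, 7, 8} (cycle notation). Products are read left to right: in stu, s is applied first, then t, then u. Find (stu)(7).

Chase 7: s(7) = 7; t(7) = 6; u(6) = 8. Hence (stu)(7) = 8.

8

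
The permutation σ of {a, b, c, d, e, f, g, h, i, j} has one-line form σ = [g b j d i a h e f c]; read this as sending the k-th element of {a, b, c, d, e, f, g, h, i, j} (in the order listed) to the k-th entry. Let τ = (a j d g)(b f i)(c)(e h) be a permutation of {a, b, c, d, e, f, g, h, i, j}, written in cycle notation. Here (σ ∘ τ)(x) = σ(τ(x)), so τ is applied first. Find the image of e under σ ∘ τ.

e

τ(e) = h, then σ(h) = e; composing gives (σ ∘ τ)(e) = e.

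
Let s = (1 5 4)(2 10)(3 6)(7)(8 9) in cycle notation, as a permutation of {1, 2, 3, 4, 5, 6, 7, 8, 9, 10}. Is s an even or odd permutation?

The cycle lengths are 3, 2, 2, 2, 1.
A cycle is odd iff its length is even; s has 3 even-length cycles, so sgn(s) = (−1)^3 and s is odd.

odd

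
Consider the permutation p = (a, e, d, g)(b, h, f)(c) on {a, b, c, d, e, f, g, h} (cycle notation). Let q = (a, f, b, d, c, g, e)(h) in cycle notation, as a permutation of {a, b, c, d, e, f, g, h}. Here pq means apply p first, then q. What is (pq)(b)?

(pq)(b) = q(p(b)). p(b) = h, then q(h) = h. So (pq)(b) = h.

h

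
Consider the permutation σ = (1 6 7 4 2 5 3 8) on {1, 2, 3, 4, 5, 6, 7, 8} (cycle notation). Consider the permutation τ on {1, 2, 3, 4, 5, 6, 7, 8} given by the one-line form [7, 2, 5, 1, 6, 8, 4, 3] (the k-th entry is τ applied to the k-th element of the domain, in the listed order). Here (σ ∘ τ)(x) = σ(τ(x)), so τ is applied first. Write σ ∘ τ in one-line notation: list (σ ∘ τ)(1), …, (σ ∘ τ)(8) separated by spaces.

4 5 3 6 7 1 2 8

For each element, apply τ then σ: 1 → 7 → 4; 2 → 2 → 5; 3 → 5 → 3; 4 → 1 → 6; 5 → 6 → 7; 6 → 8 → 1; 7 → 4 → 2; 8 → 3 → 8.
So σ ∘ τ in one-line form is 4 5 3 6 7 1 2 8.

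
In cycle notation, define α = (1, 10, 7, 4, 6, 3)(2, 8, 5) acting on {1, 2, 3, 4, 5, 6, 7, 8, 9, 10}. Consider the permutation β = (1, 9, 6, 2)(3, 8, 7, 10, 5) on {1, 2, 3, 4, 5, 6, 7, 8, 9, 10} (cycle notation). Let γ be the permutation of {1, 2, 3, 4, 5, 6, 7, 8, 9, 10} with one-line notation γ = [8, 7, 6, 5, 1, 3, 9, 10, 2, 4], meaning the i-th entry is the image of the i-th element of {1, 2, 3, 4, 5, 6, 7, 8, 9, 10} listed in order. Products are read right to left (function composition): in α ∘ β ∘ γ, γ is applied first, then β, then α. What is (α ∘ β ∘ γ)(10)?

Chase 10: γ(10) = 4; β(4) = 4; α(4) = 6. Hence (α ∘ β ∘ γ)(10) = 6.

6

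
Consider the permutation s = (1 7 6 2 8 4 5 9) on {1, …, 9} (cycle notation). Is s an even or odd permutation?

odd

The cycle lengths are 8, 1.
A cycle of length ℓ contributes ℓ−1 transpositions, so s is a product of 7 transpositions — odd.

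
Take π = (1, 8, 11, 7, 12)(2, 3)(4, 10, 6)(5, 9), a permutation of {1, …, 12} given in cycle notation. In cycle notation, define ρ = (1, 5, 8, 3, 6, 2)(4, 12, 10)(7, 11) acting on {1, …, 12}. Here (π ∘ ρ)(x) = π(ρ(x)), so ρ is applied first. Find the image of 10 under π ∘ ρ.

ρ(10) = 4, then π(4) = 10; composing gives (π ∘ ρ)(10) = 10.

10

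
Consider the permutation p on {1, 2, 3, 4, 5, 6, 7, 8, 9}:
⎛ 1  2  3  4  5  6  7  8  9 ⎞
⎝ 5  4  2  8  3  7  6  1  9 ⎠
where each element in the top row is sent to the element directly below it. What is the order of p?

The disjoint-cycle form of p has cycle lengths 6, 2, 1.
Since disjoint cycles commute, ord(p) = lcm(6, 2) = 6.

6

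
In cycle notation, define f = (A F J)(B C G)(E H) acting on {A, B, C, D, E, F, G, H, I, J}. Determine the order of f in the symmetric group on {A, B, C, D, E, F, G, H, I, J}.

The disjoint cycles have lengths 3, 3, 2, 1, 1.
Since disjoint cycles commute, ord(f) = lcm(3, 3, 2) = 6.

6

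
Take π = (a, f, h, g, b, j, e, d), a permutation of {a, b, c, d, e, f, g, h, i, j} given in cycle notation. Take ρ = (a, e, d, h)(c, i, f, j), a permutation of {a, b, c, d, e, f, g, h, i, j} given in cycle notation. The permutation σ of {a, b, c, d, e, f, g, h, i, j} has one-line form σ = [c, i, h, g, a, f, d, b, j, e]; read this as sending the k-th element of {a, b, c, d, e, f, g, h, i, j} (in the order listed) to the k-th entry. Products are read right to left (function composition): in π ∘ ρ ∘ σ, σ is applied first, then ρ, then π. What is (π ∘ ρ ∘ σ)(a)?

i

Apply the permutations in order: σ(a) = c, then ρ(c) = i, then π(i) = i. So (π ∘ ρ ∘ σ)(a) = i.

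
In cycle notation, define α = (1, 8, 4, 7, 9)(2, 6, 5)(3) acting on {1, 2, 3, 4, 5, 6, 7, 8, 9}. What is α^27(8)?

8 lies in the 5-cycle (1, 8, 4, 7, 9).
Powers repeat with period 5 on this cycle, and 27 mod 5 = 2, so α^27(8) = α^2(8).
Advancing 2 steps from 8: 8 → 4 → 7.

7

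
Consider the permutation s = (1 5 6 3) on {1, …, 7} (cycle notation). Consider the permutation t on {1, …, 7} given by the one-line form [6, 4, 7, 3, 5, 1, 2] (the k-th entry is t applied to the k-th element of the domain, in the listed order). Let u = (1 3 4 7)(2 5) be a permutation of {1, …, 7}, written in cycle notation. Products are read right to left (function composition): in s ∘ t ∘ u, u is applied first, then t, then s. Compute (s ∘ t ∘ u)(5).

(s ∘ t ∘ u)(5) = s(t(u(5))). u(5) = 2, then t(2) = 4, then s(4) = 4, so the result is 4.

4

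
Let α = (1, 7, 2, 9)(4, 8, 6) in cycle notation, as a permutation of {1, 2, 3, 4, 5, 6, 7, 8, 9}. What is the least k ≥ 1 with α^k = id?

12

The cycle type of α is (4, 3, 1, 1).
The order is lcm(4, 3) = 12.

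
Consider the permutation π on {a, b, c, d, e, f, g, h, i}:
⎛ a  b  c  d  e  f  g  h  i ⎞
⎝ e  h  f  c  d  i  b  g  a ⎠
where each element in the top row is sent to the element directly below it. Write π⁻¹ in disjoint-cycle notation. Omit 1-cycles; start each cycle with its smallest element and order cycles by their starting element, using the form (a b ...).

(a i f c d e)(b g h)

The cycle decomposition of π is (a e d c f i)(b h g).
Reversing each cycle (and rotating so the smallest element leads) gives π⁻¹ = (a i f c d e)(b g h).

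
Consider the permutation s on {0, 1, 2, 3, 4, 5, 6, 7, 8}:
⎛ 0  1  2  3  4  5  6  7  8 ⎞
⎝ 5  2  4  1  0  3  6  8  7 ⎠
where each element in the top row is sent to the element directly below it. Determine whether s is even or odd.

In disjoint-cycle form the cycle lengths are 6, 2, 1.
A cycle of length ℓ contributes ℓ−1 transpositions, so s is a product of 5 + 1 = 6 transpositions — even.

even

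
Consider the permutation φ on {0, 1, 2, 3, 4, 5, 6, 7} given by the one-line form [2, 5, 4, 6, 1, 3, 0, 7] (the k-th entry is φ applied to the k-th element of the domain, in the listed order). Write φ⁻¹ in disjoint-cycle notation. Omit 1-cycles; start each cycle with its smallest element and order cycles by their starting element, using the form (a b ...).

First write φ in disjoint cycles: (0 2 4 1 5 3 6).
The inverse reverses every cycle; in canonical form, φ⁻¹ = (0 6 3 5 1 4 2).

(0 6 3 5 1 4 2)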